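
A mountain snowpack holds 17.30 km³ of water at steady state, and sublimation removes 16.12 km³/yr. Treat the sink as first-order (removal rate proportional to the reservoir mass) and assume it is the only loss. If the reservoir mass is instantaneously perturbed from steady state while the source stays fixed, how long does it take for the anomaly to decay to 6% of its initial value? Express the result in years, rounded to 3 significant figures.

3.02 yr

For a linear reservoir the anomaly decays as exp(−t/τ) with τ = M/F = 17.30/16.12 = 1.073 yr.
exp(−t/τ) = 0.06 ⇒ t = −τ ln(0.06) = 1.073 × 2.813 = 3.019 yr.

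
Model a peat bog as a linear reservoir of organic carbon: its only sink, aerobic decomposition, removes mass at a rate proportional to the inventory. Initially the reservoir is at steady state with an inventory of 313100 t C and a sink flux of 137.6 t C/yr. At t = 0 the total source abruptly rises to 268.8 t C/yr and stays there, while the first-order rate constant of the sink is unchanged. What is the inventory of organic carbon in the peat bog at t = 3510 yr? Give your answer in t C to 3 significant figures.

τ = M₀/F₀ = 313100/137.6 = 2275 yr; rate constant k = 1/τ.
New steady state M_∞ = F₁/k = F₁·τ = 268.8 × 2275 = 611640 t C.
M(t) = M_∞ + (M₀ − M_∞)·e^(−t/τ); t/τ = 3510/2275 = 1.543, so e^(−t/τ) = 0.2138.
M(t) = 611640 − 298500 × 0.2138 = 547800 t C.

548000 t C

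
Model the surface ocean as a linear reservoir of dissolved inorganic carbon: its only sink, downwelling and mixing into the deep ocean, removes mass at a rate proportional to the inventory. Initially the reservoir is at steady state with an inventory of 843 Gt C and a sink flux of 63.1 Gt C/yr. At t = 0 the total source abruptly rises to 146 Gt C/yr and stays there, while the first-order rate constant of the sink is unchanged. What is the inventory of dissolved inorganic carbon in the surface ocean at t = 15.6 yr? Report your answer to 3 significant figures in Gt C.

1610 Gt C

Residence time τ = M₀/F₀ = 13.36 yr. The eventual steady state is M_∞ = M₀·(F₁/F₀) = 843 × 146/63.1 = 1950.5 Gt C.
The anomaly ΔM(t) = M(t) − M_∞ decays as ΔM₀·e^(−t/τ) with ΔM₀ = 843 − 1950.5 = −1108 Gt C.
At t = 15.6 yr, e^(−t/τ) = e^(−1.168) = 0.3111, so ΔM = −344.5 Gt C and M = 1950.5 − 344.5 = 1606.0 Gt C.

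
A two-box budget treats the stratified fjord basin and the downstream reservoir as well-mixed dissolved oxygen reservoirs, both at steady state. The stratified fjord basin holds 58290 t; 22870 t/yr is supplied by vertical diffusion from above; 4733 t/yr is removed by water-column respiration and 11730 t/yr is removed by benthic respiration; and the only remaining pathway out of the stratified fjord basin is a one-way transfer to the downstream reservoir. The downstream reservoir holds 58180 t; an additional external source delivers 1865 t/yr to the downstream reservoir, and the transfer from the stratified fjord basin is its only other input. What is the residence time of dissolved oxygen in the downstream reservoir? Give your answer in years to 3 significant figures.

7.03 yr

Balance the stratified fjord basin: ΣF_in = 22870 t/yr.
Transfer to the downstream reservoir = ΣF_in − (4733 + 11730) = 6407.0 t/yr.
Total input to the downstream reservoir = 6407.0 + 1865 = 8272.0 t/yr; at steady state this equals its total output.
τ = M / F = 58180 / 8272.0 = 7.033 yr.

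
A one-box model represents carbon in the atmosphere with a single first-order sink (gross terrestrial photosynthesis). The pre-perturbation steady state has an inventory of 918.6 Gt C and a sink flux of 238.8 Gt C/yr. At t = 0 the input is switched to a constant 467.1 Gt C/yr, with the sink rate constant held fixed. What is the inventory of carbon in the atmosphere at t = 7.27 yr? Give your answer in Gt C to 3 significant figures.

Residence time τ = M₀/F₀ = 3.847 yr. The eventual steady state is M_∞ = M₀·(F₁/F₀) = 918.6 × 467.1/238.8 = 1796.8 Gt C.
The anomaly ΔM(t) = M(t) − M_∞ decays as ΔM₀·e^(−t/τ) with ΔM₀ = 918.6 − 1796.8 = −878.2 Gt C.
At t = 7.27 yr, e^(−t/τ) = e^(−1.890) = 0.1511, so ΔM = −132.7 Gt C and M = 1796.8 − 132.7 = 1664.1 Gt C.

1660 Gt C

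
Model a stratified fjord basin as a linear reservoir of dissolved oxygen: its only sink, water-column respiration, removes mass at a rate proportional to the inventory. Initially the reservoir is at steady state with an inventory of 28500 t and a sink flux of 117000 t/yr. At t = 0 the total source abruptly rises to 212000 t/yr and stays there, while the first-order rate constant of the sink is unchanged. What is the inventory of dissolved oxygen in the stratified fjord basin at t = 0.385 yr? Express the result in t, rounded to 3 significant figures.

46900 t

Residence time τ = M₀/F₀ = 0.2436 yr. The eventual steady state is M_∞ = M₀·(F₁/F₀) = 28500 × 212000/117000 = 51641 t.
The anomaly ΔM(t) = M(t) − M_∞ decays as ΔM₀·e^(−t/τ) with ΔM₀ = 28500 − 51641 = −23140 t.
At t = 0.385 yr, e^(−t/τ) = e^(−1.581) = 0.2059, so ΔM = −4764 t and M = 51641 − 4764 = 46877 t.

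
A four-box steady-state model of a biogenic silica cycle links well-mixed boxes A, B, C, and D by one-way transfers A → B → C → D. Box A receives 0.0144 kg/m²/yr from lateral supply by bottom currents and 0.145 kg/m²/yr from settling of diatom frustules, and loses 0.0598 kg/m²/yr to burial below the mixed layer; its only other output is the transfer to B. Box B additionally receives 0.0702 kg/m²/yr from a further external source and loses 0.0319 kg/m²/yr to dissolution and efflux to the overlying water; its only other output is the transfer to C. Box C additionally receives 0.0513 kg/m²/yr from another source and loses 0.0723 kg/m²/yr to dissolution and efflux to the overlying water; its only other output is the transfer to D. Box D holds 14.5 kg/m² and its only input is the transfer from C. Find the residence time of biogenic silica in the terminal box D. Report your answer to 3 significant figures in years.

Box A: F(A→B) = (0.0144 + 0.145) − 0.0598 = 0.099600 kg/m²/yr.
Box B: F(B→C) = (0.099600 + 0.0702) − 0.0319 = 0.13790 kg/m²/yr.
Box C: F(C→D) = (0.13790 + 0.0513) − 0.0723 = 0.11690 kg/m²/yr.
Box D throughput = its input = 0.11690 kg/m²/yr; τ = 14.5 / 0.11690 = 124.0 yr.

124 yr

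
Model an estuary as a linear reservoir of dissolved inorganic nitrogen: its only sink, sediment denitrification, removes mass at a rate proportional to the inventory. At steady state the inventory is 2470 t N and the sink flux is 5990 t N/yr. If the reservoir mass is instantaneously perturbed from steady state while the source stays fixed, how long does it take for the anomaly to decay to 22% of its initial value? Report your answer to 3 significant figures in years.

0.624 yr

For a linear reservoir the anomaly decays as exp(−t/τ) with τ = M/F = 2470/5990 = 0.4124 yr.
exp(−t/τ) = 0.22 ⇒ t = −τ ln(0.22) = 0.4124 × 1.514 = 0.6244 yr.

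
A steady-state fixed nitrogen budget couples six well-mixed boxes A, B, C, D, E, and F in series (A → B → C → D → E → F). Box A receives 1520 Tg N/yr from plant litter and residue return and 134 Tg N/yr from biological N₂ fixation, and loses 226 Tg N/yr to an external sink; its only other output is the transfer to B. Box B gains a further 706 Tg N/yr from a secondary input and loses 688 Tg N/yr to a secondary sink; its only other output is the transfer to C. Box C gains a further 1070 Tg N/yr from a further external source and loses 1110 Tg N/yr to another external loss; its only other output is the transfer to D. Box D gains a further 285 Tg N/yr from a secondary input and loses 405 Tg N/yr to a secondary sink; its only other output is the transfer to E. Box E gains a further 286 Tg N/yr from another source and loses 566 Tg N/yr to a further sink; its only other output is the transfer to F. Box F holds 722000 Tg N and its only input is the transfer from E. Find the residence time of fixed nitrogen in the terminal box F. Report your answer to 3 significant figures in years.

Box A: F(A→B) = (1520 + 134) − 226 = 1428.0 Tg N/yr.
Box B: F(B→C) = (1428.0 + 706) − 688 = 1446.0 Tg N/yr.
Box C: F(C→D) = (1446.0 + 1070) − 1110 = 1406.0 Tg N/yr.
Box D: F(D→E) = (1406.0 + 285) − 405 = 1286.0 Tg N/yr.
Box E: F(E→F) = (1286.0 + 286) − 566 = 1006.0 Tg N/yr.
Box F throughput = its input = 1006.0 Tg N/yr; τ = 722000 / 1006.0 = 717.7 yr.

718 yr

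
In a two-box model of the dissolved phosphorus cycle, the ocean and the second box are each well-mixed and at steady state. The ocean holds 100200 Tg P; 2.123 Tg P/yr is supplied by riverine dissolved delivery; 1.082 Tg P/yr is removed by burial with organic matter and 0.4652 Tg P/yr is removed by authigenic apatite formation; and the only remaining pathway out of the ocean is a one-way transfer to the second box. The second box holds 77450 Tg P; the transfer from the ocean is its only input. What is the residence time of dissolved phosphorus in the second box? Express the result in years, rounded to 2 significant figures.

Balance the ocean: ΣF_in = 2.1230 Tg P/yr.
Transfer to the second box = ΣF_in − (1.082 + 0.4652) = 0.57580 Tg P/yr.
At steady state the output of the second box equals its input, 0.57580 Tg P/yr.
τ = M / F = 77450 / 0.57580 = 134500 yr.

130000 yr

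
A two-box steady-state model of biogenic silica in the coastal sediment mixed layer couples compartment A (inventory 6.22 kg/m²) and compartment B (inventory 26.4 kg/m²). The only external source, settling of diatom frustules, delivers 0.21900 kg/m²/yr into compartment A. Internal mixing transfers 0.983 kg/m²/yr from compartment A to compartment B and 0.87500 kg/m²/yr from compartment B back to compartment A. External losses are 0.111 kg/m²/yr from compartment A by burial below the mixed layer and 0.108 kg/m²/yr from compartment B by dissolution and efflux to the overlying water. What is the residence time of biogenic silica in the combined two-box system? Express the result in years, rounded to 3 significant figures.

For the system as a whole, the A↔B exchange is internal and contributes nothing to the throughput; only the external sinks remove mass.
M_total = 6.22 + 26.4 = 32.620 kg/m².
ΣF_external_out = 0.111 + 0.108 = 0.21900 kg/m²/yr.
τ = M_total / ΣF_ext = 32.620 / 0.21900 = 148.9 yr.

149 yr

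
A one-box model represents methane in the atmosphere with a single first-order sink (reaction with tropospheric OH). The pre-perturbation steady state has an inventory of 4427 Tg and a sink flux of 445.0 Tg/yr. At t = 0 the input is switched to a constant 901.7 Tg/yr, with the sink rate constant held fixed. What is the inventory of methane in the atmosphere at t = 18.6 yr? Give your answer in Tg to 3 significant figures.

8270 Tg

Residence time τ = M₀/F₀ = 9.948 yr. The eventual steady state is M_∞ = M₀·(F₁/F₀) = 4427 × 901.7/445.0 = 8970.4 Tg.
The anomaly ΔM(t) = M(t) − M_∞ decays as ΔM₀·e^(−t/τ) with ΔM₀ = 4427 − 8970.4 = −4543 Tg.
At t = 18.6 yr, e^(−t/τ) = e^(−1.870) = 0.1542, so ΔM = −700.5 Tg and M = 8970.4 − 700.5 = 8269.9 Tg.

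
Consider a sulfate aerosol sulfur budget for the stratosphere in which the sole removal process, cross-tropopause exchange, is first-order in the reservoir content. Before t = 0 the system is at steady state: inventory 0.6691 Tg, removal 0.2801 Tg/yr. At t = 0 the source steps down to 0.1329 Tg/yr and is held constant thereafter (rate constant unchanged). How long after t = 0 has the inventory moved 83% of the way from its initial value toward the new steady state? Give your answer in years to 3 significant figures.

τ = M₀/F₀ = 0.6691/0.2801 = 2.389 yr.
The remaining gap fraction is e^(−t/τ); 83% covered ⇒ e^(−t/τ) = 0.170.
t = −τ ln(0.170) = 2.389 × 1.772 = 4.233 yr.

4.23 yr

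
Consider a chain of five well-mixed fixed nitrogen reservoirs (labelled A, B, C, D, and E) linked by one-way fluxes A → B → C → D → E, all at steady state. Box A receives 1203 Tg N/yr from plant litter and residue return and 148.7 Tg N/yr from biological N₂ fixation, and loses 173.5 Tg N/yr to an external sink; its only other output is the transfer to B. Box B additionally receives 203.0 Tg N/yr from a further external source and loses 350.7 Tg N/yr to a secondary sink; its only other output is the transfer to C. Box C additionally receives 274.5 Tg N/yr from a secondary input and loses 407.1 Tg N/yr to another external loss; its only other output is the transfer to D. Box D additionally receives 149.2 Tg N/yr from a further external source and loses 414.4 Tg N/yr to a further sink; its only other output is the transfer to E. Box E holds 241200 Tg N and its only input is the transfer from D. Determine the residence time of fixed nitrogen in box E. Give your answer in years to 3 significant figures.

Box A: F(A→B) = (1203 + 148.7) − 173.5 = 1178.2 Tg N/yr.
Box B: F(B→C) = (1178.2 + 203.0) − 350.7 = 1030.5 Tg N/yr.
Box C: F(C→D) = (1030.5 + 274.5) − 407.1 = 897.90 Tg N/yr.
Box D: F(D→E) = (897.90 + 149.2) − 414.4 = 632.70 Tg N/yr.
Box E throughput = its input = 632.70 Tg N/yr; τ = 241200 / 632.70 = 381.2 yr.

381 yr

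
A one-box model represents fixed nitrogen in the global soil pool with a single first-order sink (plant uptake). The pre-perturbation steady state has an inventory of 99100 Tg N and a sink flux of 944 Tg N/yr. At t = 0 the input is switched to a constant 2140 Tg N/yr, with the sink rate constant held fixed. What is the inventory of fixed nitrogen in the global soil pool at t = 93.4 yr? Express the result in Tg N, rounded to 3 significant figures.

τ = M₀/F₀ = 99100/944 = 105.0 yr; rate constant k = 1/τ.
New steady state M_∞ = F₁/k = F₁·τ = 2140 × 105.0 = 224650 Tg N.
M(t) = M_∞ + (M₀ − M_∞)·e^(−t/τ); t/τ = 93.4/105.0 = 0.8897, so e^(−t/τ) = 0.4108.
M(t) = 224650 − 125600 × 0.4108 = 173080 Tg N.

173000 Tg N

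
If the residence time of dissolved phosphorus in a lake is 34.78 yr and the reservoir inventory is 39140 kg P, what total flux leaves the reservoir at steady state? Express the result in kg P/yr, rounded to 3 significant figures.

1130 kg P/yr

F = M / τ = 39140 / 34.78 = 1125 kg P/yr.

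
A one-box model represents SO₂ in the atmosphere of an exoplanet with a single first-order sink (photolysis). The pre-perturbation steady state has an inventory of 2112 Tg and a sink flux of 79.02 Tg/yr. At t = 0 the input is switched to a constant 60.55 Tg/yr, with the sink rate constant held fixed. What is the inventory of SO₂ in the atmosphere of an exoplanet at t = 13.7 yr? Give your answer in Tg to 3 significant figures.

The sink rate constant is k = F₀/M₀ = 79.02/2112 = 0.03741 yr⁻¹.
Solving dM/dt = F₁ − kM with M(0) = M₀ gives M(t) = F₁/k + (M₀ − F₁/k)·e^(−kt).
F₁/k = 60.55/0.03741 = 1618.3 Tg; kt = 0.03741 × 13.7 = 0.5126, e^(−kt) = 0.5989.
M(13.7) = 1618.3 + (2112 − 1618.3) × 0.5989 = 1618.3 + 295.7 = 1914.0 Tg.

1910 Tg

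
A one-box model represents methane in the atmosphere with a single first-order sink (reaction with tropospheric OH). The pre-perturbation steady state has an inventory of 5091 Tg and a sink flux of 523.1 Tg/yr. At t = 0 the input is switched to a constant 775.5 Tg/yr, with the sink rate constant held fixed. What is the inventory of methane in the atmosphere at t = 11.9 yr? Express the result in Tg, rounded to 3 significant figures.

τ = M₀/F₀ = 5091/523.1 = 9.732 yr; rate constant k = 1/τ.
New steady state M_∞ = F₁/k = F₁·τ = 775.5 × 9.732 = 7547.4 Tg.
M(t) = M_∞ + (M₀ − M_∞)·e^(−t/τ); t/τ = 11.9/9.732 = 1.223, so e^(−t/τ) = 0.2944.
M(t) = 7547.4 − 2456 × 0.2944 = 6824.2 Tg.

6820 Tg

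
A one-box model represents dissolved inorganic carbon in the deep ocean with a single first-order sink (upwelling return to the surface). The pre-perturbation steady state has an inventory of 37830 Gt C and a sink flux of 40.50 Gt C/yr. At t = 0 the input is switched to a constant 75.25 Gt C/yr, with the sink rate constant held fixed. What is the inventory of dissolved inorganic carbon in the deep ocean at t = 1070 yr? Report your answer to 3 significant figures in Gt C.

60000 Gt C

The sink rate constant is k = F₀/M₀ = 40.50/37830 = 0.001071 yr⁻¹.
Solving dM/dt = F₁ − kM with M(0) = M₀ gives M(t) = F₁/k + (M₀ − F₁/k)·e^(−kt).
F₁/k = 75.25/0.001071 = 70289 Gt C; kt = 0.001071 × 1070 = 1.146, e^(−kt) = 0.3181.
M(1070) = 70289 + (37830 − 70289) × 0.3181 = 70289 − 10320 = 59965 Gt C.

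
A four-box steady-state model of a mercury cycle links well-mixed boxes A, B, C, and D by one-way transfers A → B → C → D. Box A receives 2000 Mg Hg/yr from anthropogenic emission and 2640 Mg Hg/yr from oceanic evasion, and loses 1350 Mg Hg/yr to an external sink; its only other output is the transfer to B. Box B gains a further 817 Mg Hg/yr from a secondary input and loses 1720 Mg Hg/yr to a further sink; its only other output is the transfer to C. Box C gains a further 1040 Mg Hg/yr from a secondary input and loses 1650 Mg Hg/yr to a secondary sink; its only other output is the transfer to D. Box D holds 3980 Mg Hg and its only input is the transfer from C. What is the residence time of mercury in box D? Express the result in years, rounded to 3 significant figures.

2.24 yr

Box A: F(A→B) = (2000 + 2640) − 1350 = 3290.0 Mg Hg/yr.
Box B: F(B→C) = (3290.0 + 817) − 1720 = 2387.0 Mg Hg/yr.
Box C: F(C→D) = (2387.0 + 1040) − 1650 = 1777.0 Mg Hg/yr.
Box D throughput = its input = 1777.0 Mg Hg/yr; τ = 3980 / 1777.0 = 2.240 yr.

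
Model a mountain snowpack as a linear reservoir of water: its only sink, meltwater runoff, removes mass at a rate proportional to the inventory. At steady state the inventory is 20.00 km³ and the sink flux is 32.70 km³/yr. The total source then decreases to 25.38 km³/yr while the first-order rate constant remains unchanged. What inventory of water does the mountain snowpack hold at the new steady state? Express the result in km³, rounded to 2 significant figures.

Rate constant k = F/M = 32.70 / 20.00 = 1.635 yr⁻¹.
At the new steady state, source = k·M_new ⇒ M_new = 25.38 / 1.635 = 15.52 km³.
(Equivalently M_new = M × F_new/F_old = 20.00 × 25.38/32.70.)

16 km³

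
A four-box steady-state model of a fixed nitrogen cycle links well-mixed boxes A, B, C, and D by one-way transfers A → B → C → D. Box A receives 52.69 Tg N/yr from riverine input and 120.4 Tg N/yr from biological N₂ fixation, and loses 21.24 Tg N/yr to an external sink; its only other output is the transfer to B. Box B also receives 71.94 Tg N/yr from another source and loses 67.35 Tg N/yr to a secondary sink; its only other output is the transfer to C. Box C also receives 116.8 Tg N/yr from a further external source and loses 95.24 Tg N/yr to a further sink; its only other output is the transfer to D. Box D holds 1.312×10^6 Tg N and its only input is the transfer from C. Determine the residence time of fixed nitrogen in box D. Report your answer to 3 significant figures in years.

7370 yr

Box A: F(A→B) = (52.69 + 120.4) − 21.24 = 151.85 Tg N/yr.
Box B: F(B→C) = (151.85 + 71.94) − 67.35 = 156.44 Tg N/yr.
Box C: F(C→D) = (156.44 + 116.8) − 95.24 = 178.00 Tg N/yr.
Box D throughput = its input = 178.00 Tg N/yr; τ = 1.312×10^6 / 178.00 = 7371 yr.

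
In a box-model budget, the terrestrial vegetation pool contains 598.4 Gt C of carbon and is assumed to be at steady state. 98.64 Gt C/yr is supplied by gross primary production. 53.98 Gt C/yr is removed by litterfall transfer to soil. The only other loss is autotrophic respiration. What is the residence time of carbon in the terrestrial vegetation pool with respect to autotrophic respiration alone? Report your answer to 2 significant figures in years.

At steady state ΣF_in = ΣF_out.
ΣF_in = 98.640 Gt C/yr.
Autotrophic respiration flux = ΣF_in − (53.98) = 98.640 − 53.98 = 44.66 Gt C/yr.
τ = M / F = 598.4 / 44.66 = 13.40 yr.

13 yr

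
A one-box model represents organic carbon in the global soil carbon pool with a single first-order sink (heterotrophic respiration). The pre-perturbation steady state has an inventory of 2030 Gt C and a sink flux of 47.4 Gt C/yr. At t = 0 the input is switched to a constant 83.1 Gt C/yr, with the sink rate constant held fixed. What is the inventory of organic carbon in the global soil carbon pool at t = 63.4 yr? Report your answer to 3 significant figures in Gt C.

3210 Gt C

τ = M₀/F₀ = 2030/47.4 = 42.83 yr; rate constant k = 1/τ.
New steady state M_∞ = F₁/k = F₁·τ = 83.1 × 42.83 = 3558.9 Gt C.
M(t) = M_∞ + (M₀ − M_∞)·e^(−t/τ); t/τ = 63.4/42.83 = 1.480, so e^(−t/τ) = 0.2276.
M(t) = 3558.9 − 1529 × 0.2276 = 3211.0 Gt C.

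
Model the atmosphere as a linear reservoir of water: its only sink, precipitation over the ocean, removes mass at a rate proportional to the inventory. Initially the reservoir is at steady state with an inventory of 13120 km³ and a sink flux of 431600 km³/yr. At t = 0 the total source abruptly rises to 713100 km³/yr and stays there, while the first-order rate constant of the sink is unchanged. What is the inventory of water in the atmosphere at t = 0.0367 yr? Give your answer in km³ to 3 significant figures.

19100 km³

Residence time τ = M₀/F₀ = 0.03040 yr. The eventual steady state is M_∞ = M₀·(F₁/F₀) = 13120 × 713100/431600 = 21677 km³.
The anomaly ΔM(t) = M(t) − M_∞ decays as ΔM₀·e^(−t/τ) with ΔM₀ = 13120 − 21677 = −8557 km³.
At t = 0.0367 yr, e^(−t/τ) = e^(−1.207) = 0.2990, so ΔM = −2559 km³ and M = 21677 − 2559 = 19119 km³.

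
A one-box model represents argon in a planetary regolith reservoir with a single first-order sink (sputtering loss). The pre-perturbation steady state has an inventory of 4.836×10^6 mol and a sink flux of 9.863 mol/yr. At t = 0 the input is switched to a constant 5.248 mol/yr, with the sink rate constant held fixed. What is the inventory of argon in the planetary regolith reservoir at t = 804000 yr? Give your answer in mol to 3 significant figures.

3.01×10^6 mol

Residence time τ = M₀/F₀ = 490300 yr. The eventual steady state is M_∞ = M₀·(F₁/F₀) = 4.836×10^6 × 5.248/9.863 = 2.5732×10^6 mol.
The anomaly ΔM(t) = M(t) − M_∞ decays as ΔM₀·e^(−t/τ) with ΔM₀ = 4.836×10^6 − 2.5732×10^6 = 2.263×10^6 mol.
At t = 804000 yr, e^(−t/τ) = e^(−1.640) = 0.1940, so ΔM = 439000 mol and M = 2.5732×10^6 + 439000 = 3.0122×10^6 mol.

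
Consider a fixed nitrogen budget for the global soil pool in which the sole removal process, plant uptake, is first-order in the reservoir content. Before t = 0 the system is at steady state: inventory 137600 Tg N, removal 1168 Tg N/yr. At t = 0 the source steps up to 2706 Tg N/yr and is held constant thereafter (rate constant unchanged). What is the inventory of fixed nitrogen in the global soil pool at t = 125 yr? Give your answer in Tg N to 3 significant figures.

256000 Tg N

Residence time τ = M₀/F₀ = 117.8 yr. The eventual steady state is M_∞ = M₀·(F₁/F₀) = 137600 × 2706/1168 = 318790 Tg N.
The anomaly ΔM(t) = M(t) − M_∞ decays as ΔM₀·e^(−t/τ) with ΔM₀ = 137600 − 318790 = −181200 Tg N.
At t = 125 yr, e^(−t/τ) = e^(−1.061) = 0.3461, so ΔM = −62710 Tg N and M = 318790 − 62710 = 256080 Tg N.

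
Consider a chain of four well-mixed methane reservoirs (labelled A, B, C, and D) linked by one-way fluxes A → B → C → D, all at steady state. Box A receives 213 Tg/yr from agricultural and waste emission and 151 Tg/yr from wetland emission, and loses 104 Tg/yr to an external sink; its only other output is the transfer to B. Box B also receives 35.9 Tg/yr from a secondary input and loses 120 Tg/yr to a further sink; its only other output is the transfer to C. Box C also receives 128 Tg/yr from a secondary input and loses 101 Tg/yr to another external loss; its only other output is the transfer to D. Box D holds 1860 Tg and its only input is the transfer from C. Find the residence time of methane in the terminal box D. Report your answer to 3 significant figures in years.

9.17 yr

Box A: F(A→B) = (213 + 151) − 104 = 260.00 Tg/yr.
Box B: F(B→C) = (260.00 + 35.9) − 120 = 175.90 Tg/yr.
Box C: F(C→D) = (175.90 + 128) − 101 = 202.90 Tg/yr.
Box D throughput = its input = 202.90 Tg/yr; τ = 1860 / 202.90 = 9.167 yr.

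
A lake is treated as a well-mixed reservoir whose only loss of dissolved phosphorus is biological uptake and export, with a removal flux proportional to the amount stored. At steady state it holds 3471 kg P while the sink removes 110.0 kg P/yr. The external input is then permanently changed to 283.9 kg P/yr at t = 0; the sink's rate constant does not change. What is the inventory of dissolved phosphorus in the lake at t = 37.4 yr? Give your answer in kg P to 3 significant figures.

The sink rate constant is k = F₀/M₀ = 110.0/3471 = 0.03169 yr⁻¹.
Solving dM/dt = F₁ − kM with M(0) = M₀ gives M(t) = F₁/k + (M₀ − F₁/k)·e^(−kt).
F₁/k = 283.9/0.03169 = 8958.3 kg P; kt = 0.03169 × 37.4 = 1.185, e^(−kt) = 0.3057.
M(37.4) = 8958.3 + (3471 − 8958.3) × 0.3057 = 8958.3 − 1677 = 7281.0 kg P.

7280 kg P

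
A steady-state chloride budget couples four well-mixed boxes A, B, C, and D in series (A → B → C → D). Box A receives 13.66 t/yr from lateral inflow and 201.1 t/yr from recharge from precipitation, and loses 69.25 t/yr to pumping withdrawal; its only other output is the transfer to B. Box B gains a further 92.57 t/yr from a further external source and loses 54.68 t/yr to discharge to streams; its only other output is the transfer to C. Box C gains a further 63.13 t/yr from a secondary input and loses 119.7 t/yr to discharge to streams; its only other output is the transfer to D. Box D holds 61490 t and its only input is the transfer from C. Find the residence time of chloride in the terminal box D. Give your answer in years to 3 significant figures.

485 yr

Box A: F(A→B) = (13.66 + 201.1) − 69.25 = 145.51 t/yr.
Box B: F(B→C) = (145.51 + 92.57) − 54.68 = 183.40 t/yr.
Box C: F(C→D) = (183.40 + 63.13) − 119.7 = 126.83 t/yr.
Box D throughput = its input = 126.83 t/yr; τ = 61490 / 126.83 = 484.8 yr.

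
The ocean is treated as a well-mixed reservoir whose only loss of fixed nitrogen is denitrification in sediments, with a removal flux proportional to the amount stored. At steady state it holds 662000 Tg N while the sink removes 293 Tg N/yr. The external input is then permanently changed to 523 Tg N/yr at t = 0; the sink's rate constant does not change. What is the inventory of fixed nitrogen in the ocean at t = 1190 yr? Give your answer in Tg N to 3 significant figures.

The sink rate constant is k = F₀/M₀ = 293/662000 = 0.0004426 yr⁻¹.
Solving dM/dt = F₁ − kM with M(0) = M₀ gives M(t) = F₁/k + (M₀ − F₁/k)·e^(−kt).
F₁/k = 523/0.0004426 = 1.1817×10^6 Tg N; kt = 0.0004426 × 1190 = 0.5267, e^(−kt) = 0.5906.
M(1190) = 1.1817×10^6 + (662000 − 1.1817×10^6) × 0.5906 = 1.1817×10^6 − 306900 = 874770 Tg N.

875000 Tg N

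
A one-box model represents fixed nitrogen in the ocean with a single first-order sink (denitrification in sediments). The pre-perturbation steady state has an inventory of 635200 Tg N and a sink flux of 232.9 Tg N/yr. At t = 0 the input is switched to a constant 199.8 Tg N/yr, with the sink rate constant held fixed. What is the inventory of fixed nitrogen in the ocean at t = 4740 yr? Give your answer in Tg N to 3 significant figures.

561000 Tg N

τ = M₀/F₀ = 635200/232.9 = 2727 yr; rate constant k = 1/τ.
New steady state M_∞ = F₁/k = F₁·τ = 199.8 × 2727 = 544920 Tg N.
M(t) = M_∞ + (M₀ − M_∞)·e^(−t/τ); t/τ = 4740/2727 = 1.738, so e^(−t/τ) = 0.1759.
M(t) = 544920 + 90280 × 0.1759 = 560800 Tg N.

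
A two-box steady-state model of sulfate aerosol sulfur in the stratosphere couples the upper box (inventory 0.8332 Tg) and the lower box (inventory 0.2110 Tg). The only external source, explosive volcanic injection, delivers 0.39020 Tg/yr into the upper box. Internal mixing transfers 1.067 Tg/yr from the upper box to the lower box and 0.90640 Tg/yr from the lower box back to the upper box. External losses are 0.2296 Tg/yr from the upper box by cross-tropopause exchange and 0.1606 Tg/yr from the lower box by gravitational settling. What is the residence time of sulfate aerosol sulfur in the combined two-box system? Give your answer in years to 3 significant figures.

2.68 yr

For the system as a whole, the A↔B exchange is internal and contributes nothing to the throughput; only the external sinks remove mass.
M_total = 0.8332 + 0.2110 = 1.0442 Tg.
ΣF_external_out = 0.2296 + 0.1606 = 0.39020 Tg/yr.
τ = M_total / ΣF_ext = 1.0442 / 0.39020 = 2.676 yr.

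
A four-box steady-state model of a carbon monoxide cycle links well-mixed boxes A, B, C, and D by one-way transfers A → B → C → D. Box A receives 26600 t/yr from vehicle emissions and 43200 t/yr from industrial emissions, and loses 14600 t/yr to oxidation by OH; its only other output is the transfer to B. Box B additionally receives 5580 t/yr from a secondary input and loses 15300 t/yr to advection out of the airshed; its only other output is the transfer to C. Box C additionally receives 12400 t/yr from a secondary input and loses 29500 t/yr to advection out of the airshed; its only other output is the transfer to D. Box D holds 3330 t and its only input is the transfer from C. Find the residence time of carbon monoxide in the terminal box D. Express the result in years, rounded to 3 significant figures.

Box A: F(A→B) = (26600 + 43200) − 14600 = 55200 t/yr.
Box B: F(B→C) = (55200 + 5580) − 15300 = 45480 t/yr.
Box C: F(C→D) = (45480 + 12400) − 29500 = 28380 t/yr.
Box D throughput = its input = 28380 t/yr; τ = 3330 / 28380 = 0.1173 yr.

0.117 yr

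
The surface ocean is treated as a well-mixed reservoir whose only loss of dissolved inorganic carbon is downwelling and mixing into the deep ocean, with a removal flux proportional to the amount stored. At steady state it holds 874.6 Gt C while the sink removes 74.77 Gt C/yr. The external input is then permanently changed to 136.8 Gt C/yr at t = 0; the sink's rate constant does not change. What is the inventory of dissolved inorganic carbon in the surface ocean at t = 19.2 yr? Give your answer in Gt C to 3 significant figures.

1460 Gt C

The sink rate constant is k = F₀/M₀ = 74.77/874.6 = 0.08549 yr⁻¹.
Solving dM/dt = F₁ − kM with M(0) = M₀ gives M(t) = F₁/k + (M₀ − F₁/k)·e^(−kt).
F₁/k = 136.8/0.08549 = 1600.2 Gt C; kt = 0.08549 × 19.2 = 1.641, e^(−kt) = 0.1937.
M(19.2) = 1600.2 + (874.6 − 1600.2) × 0.1937 = 1600.2 − 140.5 = 1459.6 Gt C.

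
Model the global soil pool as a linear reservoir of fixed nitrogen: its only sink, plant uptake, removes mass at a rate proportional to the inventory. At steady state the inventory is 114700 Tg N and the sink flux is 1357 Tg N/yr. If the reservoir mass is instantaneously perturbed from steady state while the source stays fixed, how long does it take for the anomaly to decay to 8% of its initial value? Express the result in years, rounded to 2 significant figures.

210 yr

For a linear reservoir the anomaly decays as exp(−t/τ) with τ = M/F = 114700/1357 = 84.52 yr.
exp(−t/τ) = 0.08 ⇒ t = −τ ln(0.08) = 84.52 × 2.526 = 213.5 yr.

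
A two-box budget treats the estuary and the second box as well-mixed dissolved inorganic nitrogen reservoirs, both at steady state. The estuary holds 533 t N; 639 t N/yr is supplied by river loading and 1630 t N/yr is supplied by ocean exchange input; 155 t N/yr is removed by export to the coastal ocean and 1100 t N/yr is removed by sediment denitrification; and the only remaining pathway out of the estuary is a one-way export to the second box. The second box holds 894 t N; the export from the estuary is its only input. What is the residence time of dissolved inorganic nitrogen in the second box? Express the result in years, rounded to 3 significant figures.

0.882 yr

Balance the estuary: ΣF_in = 639 + 1630 = 2269.0 t N/yr.
Export to the second box = ΣF_in − (155 + 1100) = 1014.0 t N/yr.
At steady state the output of the second box equals its input, 1014.0 t N/yr.
τ = M / F = 894 / 1014.0 = 0.8817 yr.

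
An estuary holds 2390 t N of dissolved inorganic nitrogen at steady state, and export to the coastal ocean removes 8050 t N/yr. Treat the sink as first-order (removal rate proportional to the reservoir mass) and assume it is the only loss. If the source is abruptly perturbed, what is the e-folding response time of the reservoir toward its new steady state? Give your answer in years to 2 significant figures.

For a linear reservoir the response time equals the residence time τ = M/F.
τ = 2390 / 8050 = 0.2969 yr.

0.30 yr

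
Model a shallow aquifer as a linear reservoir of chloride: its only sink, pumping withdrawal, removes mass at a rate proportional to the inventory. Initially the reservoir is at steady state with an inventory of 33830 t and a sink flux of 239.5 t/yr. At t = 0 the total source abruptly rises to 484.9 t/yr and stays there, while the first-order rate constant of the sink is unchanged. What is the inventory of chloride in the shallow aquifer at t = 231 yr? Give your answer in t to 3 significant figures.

61700 t

The sink rate constant is k = F₀/M₀ = 239.5/33830 = 0.007080 yr⁻¹.
Solving dM/dt = F₁ − kM with M(0) = M₀ gives M(t) = F₁/k + (M₀ − F₁/k)·e^(−kt).
F₁/k = 484.9/0.007080 = 68493 t; kt = 0.007080 × 231 = 1.635, e^(−kt) = 0.1949.
M(231) = 68493 + (33830 − 68493) × 0.1949 = 68493 − 6755 = 61738 t.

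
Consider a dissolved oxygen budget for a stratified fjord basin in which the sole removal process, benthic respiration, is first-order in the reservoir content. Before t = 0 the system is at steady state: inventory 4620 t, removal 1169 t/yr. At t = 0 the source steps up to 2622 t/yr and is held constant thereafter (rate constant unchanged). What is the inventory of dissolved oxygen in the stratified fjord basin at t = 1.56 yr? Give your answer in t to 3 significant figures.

6490 t

Residence time τ = M₀/F₀ = 3.952 yr. The eventual steady state is M_∞ = M₀·(F₁/F₀) = 4620 × 2622/1169 = 10362 t.
The anomaly ΔM(t) = M(t) − M_∞ decays as ΔM₀·e^(−t/τ) with ΔM₀ = 4620 − 10362 = −5742 t.
At t = 1.56 yr, e^(−t/τ) = e^(−0.3947) = 0.6739, so ΔM = −3870 t and M = 10362 − 3870 = 6492.8 t.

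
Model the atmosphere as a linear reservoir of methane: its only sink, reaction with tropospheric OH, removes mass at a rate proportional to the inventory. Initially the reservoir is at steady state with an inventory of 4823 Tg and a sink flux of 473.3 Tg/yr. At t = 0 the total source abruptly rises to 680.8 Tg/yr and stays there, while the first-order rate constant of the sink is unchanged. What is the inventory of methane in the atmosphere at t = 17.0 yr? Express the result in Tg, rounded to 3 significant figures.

6540 Tg

τ = M₀/F₀ = 4823/473.3 = 10.19 yr; rate constant k = 1/τ.
New steady state M_∞ = F₁/k = F₁·τ = 680.8 × 10.19 = 6937.5 Tg.
M(t) = M_∞ + (M₀ − M_∞)·e^(−t/τ); t/τ = 17.0/10.19 = 1.668, so e^(−t/τ) = 0.1886.
M(t) = 6937.5 − 2114 × 0.1886 = 6538.7 Tg.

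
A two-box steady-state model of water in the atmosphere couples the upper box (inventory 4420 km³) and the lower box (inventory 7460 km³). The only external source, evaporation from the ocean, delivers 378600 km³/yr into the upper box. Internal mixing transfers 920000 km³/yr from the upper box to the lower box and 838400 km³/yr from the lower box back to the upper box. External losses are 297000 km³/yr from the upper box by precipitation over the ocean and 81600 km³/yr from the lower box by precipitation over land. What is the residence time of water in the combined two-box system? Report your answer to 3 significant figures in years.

0.0314 yr

For the system as a whole, the A↔B exchange is internal and contributes nothing to the throughput; only the external sinks remove mass.
M_total = 4420 + 7460 = 11880 km³.
ΣF_external_out = 297000 + 81600 = 378600 km³/yr.
τ = M_total / ΣF_ext = 11880 / 378600 = 0.03138 yr.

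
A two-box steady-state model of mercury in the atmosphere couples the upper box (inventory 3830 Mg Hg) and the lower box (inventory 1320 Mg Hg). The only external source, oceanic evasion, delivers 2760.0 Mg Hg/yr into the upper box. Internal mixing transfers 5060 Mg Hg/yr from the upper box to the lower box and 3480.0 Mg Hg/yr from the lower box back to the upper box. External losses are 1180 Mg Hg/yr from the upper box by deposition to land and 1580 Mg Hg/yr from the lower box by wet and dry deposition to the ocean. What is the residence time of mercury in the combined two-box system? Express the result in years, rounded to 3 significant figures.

1.87 yr

Treat the two boxes together as one reservoir: the mixing fluxes between them are internal recycling, so τ = ΣM / Σ(external losses).
M_total = 3830 + 1320 = 5150.0 Mg Hg.
ΣF_external_out = 1180 + 1580 = 2760.0 Mg Hg/yr.
τ = M_total / ΣF_ext = 5150.0 / 2760.0 = 1.866 yr.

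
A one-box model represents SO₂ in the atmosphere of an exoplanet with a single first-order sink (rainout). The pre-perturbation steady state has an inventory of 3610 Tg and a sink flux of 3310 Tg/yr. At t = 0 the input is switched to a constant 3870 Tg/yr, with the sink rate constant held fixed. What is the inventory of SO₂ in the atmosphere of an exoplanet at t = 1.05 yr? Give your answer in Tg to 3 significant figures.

τ = M₀/F₀ = 3610/3310 = 1.091 yr; rate constant k = 1/τ.
New steady state M_∞ = F₁/k = F₁·τ = 3870 × 1.091 = 4220.8 Tg.
M(t) = M_∞ + (M₀ − M_∞)·e^(−t/τ); t/τ = 1.05/1.091 = 0.9627, so e^(−t/τ) = 0.3818.
M(t) = 4220.8 − 610.8 × 0.3818 = 3987.5 Tg.

3990 Tg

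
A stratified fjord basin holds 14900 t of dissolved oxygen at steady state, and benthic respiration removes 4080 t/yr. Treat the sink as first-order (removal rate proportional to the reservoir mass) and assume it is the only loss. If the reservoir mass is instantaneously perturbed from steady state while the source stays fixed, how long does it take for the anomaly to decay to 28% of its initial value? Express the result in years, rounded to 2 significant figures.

For a linear reservoir the anomaly decays as exp(−t/τ) with τ = M/F = 14900/4080 = 3.652 yr.
exp(−t/τ) = 0.28 ⇒ t = −τ ln(0.28) = 3.652 × 1.273 = 4.649 yr.

4.6 yr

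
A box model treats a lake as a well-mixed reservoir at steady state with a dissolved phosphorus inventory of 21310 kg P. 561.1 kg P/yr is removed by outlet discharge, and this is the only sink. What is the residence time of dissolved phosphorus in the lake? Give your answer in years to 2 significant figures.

38 yr

τ = M / F = 21310 / 561.1 = 37.98 yr.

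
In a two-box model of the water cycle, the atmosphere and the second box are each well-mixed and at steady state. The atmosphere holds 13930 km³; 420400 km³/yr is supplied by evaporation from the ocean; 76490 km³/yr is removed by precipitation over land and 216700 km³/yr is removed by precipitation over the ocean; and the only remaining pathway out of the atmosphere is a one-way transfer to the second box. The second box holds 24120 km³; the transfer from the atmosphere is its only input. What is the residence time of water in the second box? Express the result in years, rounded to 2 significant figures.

Balance the atmosphere: ΣF_in = 420400 km³/yr.
Transfer to the second box = ΣF_in − (76490 + 216700) = 127210 km³/yr.
At steady state the output of the second box equals its input, 127210 km³/yr.
τ = M / F = 24120 / 127210 = 0.1896 yr.

0.19 yr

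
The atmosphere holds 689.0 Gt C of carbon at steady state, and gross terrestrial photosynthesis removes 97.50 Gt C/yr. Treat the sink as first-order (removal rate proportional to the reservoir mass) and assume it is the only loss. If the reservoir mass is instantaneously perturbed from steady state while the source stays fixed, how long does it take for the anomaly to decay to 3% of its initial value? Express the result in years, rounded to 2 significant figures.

For a linear reservoir the anomaly decays as exp(−t/τ) with τ = M/F = 689.0/97.50 = 7.067 yr.
exp(−t/τ) = 0.03 ⇒ t = −τ ln(0.03) = 7.067 × 3.507 = 24.78 yr.

25 yr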